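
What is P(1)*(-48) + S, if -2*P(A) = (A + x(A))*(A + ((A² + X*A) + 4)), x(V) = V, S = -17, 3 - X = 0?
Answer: 415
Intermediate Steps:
X = 3 (X = 3 - 1*0 = 3 + 0 = 3)
P(A) = -A*(4 + A² + 4*A) (P(A) = -(A + A)*(A + ((A² + 3*A) + 4))/2 = -2*A*(A + (4 + A² + 3*A))/2 = -2*A*(4 + A² + 4*A)/2 = -A*(4 + A² + 4*A))
P(1)*(-48) + S = (1*(-4 - 1*1² - 4*1))*(-48) - 17 = (1*(-4 - 1*1 - 4))*(-48) - 17 = (1*(-4 - 1 - 4))*(-48) - 17 = (1*(-9))*(-48) - 17 = -9*(-48) - 17 = 432 - 17 = 415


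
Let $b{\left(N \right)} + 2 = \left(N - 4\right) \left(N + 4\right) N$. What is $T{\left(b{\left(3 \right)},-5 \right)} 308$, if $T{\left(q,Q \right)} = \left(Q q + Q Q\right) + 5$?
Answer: $44660$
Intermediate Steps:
$b{\left(N \right)} = -2 + N \left(-4 + N\right) \left(4 + N\right)$ ($b{\left(N \right)} = -2 + \left(N - 4\right) \left(N + 4\right) N = -2 + \left(-4 + N\right) \left(4 + N\right) N = -2 + N \left(-4 + N\right) \left(4 + N\right)$)
$T{\left(q,Q \right)} = 5 + Q^{2} + Q q$ ($T{\left(q,Q \right)} = \left(Q q + Q^{2}\right) + 5 = \left(Q^{2} + Q q\right) + 5 = 5 + Q^{2} + Q q$)
$T{\left(b{\left(3 \right)},-5 \right)} 308 = \left(5 + \left(-5\right)^{2} - 5 \left(-2 + 3^{3} - 48\right)\right) 308 = \left(5 + 25 - 5 \left(-2 + 27 - 48\right)\right) 308 = \left(5 + 25 - -115\right) 308 = \left(5 + 25 + 115\right) 308 = 145 \cdot 308 = 44660$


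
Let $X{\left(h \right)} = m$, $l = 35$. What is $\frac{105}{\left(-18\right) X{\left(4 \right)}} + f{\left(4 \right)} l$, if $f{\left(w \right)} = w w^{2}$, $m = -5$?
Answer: $\frac{13447}{6} \approx 2241.2$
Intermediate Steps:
$X{\left(h \right)} = -5$
$f{\left(w \right)} = w^{3}$
$\frac{105}{\left(-18\right) X{\left(4 \right)}} + f{\left(4 \right)} l = \frac{105}{\left(-18\right) \left(-5\right)} + 4^{3} \cdot 35 = \frac{105}{90} + 64 \cdot 35 = 105 \cdot \frac{1}{90} + 2240 = \frac{7}{6} + 2240 = \frac{13447}{6}$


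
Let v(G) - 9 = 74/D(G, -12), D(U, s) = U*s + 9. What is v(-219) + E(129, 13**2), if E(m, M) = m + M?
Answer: 809633/2637 ≈ 307.03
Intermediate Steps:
D(U, s) = 9 + U*s
E(m, M) = M + m
v(G) = 9 + 74/(9 - 12*G) (v(G) = 9 + 74/(9 + G*(-12)) = 9 + 74/(9 - 12*G))
v(-219) + E(129, 13**2) = (155 - 108*(-219))/(3*(3 - 4*(-219))) + (13**2 + 129) = (155 + 23652)/(3*(3 + 876)) + (169 + 129) = (1/3)*23807/879 + 298 = (1/3)*(1/879)*23807 + 298 = 23807/2637 + 298 = 809633/2637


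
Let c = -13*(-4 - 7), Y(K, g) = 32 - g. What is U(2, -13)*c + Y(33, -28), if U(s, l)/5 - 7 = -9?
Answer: -1370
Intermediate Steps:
U(s, l) = -10 (U(s, l) = 35 + 5*(-9) = 35 - 45 = -10)
c = 143 (c = -13*(-11) = 143)
U(2, -13)*c + Y(33, -28) = -10*143 + (32 - 1*(-28)) = -1430 + (32 + 28) = -1430 + 60 = -1370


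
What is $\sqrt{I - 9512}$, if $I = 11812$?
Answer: $10 \sqrt{23} \approx 47.958$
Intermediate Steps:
$\sqrt{I - 9512} = \sqrt{11812 - 9512} = \sqrt{2300} = 10 \sqrt{23}$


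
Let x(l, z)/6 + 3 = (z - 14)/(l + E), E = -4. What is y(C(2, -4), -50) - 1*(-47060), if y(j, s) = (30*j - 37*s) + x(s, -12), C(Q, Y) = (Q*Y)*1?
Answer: 437894/9 ≈ 48655.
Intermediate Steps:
C(Q, Y) = Q*Y
x(l, z) = -18 + 6*(-14 + z)/(-4 + l) (x(l, z) = -18 + 6*((z - 14)/(l - 4)) = -18 + 6*((-14 + z)/(-4 + l)) = -18 + 6*(-14 + z)/(-4 + l))
y(j, s) = -37*s + 30*j + 6*(-14 - 3*s)/(-4 + s) (y(j, s) = (30*j - 37*s) + 6*(-2 - 12 - 3*s)/(-4 + s) = (-37*s + 30*j) + 6*(-14 - 3*s)/(-4 + s) = -37*s + 30*j + 6*(-14 - 3*s)/(-4 + s))
y(C(2, -4), -50) - 1*(-47060) = (-84 - 18*(-50) + (-4 - 50)*(-37*(-50) + 30*(2*(-4))))/(-4 - 50) - 1*(-47060) = (-84 + 900 - 54*(1850 + 30*(-8)))/(-54) + 47060 = -(-84 + 900 - 54*(1850 - 240))/54 + 47060 = -(-84 + 900 - 54*1610)/54 + 47060 = -(-84 + 900 - 86940)/54 + 47060 = -1/54*(-86124) + 47060 = 14354/9 + 47060 = 437894/9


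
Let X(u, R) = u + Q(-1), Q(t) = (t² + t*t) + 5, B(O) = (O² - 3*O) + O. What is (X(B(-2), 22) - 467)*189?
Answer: -85428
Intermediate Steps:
B(O) = O² - 2*O
Q(t) = 5 + 2*t² (Q(t) = (t² + t²) + 5 = 2*t² + 5 = 5 + 2*t²)
X(u, R) = 7 + u (X(u, R) = u + (5 + 2*(-1)²) = u + (5 + 2*1) = u + (5 + 2) = u + 7 = 7 + u)
(X(B(-2), 22) - 467)*189 = ((7 - 2*(-2 - 2)) - 467)*189 = ((7 - 2*(-4)) - 467)*189 = ((7 + 8) - 467)*189 = (15 - 467)*189 = -452*189 = -85428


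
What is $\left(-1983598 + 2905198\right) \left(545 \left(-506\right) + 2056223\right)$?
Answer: $1640865484800$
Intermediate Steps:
$\left(-1983598 + 2905198\right) \left(545 \left(-506\right) + 2056223\right) = 921600 \left(-275770 + 2056223\right) = 921600 \cdot 1780453 = 1640865484800$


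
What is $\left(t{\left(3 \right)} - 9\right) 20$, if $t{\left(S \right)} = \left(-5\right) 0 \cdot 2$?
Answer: $-180$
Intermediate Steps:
$t{\left(S \right)} = 0$ ($t{\left(S \right)} = 0 \cdot 2 = 0$)
$\left(t{\left(3 \right)} - 9\right) 20 = \left(0 - 9\right) 20 = \left(-9\right) 20 = -180$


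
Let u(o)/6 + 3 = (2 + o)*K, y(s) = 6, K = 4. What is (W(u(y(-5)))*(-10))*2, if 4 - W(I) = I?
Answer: 3400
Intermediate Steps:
u(o) = 30 + 24*o (u(o) = -18 + 6*((2 + o)*4) = -18 + 6*(8 + 4*o) = -18 + (48 + 24*o) = 30 + 24*o)
W(I) = 4 - I
(W(u(y(-5)))*(-10))*2 = ((4 - (30 + 24*6))*(-10))*2 = ((4 - (30 + 144))*(-10))*2 = ((4 - 1*174)*(-10))*2 = ((4 - 174)*(-10))*2 = -170*(-10)*2 = 1700*2 = 3400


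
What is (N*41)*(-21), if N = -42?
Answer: 36162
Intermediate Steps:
(N*41)*(-21) = -42*41*(-21) = -1722*(-21) = 36162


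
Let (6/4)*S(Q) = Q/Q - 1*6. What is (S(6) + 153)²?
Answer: 201601/9 ≈ 22400.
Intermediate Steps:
S(Q) = -10/3 (S(Q) = 2*(Q/Q - 1*6)/3 = 2*(1 - 6)/3 = (⅔)*(-5) = -10/3)
(S(6) + 153)² = (-10/3 + 153)² = (449/3)² = 201601/9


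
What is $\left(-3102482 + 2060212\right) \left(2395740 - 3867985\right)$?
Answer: $1534476796150$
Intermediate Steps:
$\left(-3102482 + 2060212\right) \left(2395740 - 3867985\right) = \left(-1042270\right) \left(-1472245\right) = 1534476796150$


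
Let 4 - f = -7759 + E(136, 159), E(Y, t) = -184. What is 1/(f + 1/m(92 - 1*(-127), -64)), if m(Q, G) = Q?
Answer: 219/1740394 ≈ 0.00012583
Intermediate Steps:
f = 7947 (f = 4 - (-7759 - 184) = 4 - 1*(-7943) = 4 + 7943 = 7947)
1/(f + 1/m(92 - 1*(-127), -64)) = 1/(7947 + 1/(92 - 1*(-127))) = 1/(7947 + 1/(92 + 127)) = 1/(7947 + 1/219) = 1/(1740394/219) = 219/1740394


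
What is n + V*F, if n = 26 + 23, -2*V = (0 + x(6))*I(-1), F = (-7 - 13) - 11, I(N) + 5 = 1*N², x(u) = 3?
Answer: -137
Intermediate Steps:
I(N) = -5 + N² (I(N) = -5 + 1*N² = -5 + N²)
F = -31 (F = -20 - 11 = -31)
V = 6 (V = -(0 + 3)*(-5 + (-1)²)/2 = -3*(-5 + 1)/2 = -3*(-4)/2 = -½*(-12) = 6)
n = 49
n + V*F = 49 + 6*(-31) = 49 - 186 = -137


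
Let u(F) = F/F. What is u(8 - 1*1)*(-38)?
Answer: -38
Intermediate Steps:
u(F) = 1
u(8 - 1*1)*(-38) = 1*(-38) = -38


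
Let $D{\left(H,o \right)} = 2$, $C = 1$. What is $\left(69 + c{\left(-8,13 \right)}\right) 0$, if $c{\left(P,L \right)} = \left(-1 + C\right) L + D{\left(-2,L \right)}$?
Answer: $0$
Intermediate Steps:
$c{\left(P,L \right)} = 2$ ($c{\left(P,L \right)} = \left(-1 + 1\right) L + 2 = 0 L + 2 = 0 + 2 = 2$)
$\left(69 + c{\left(-8,13 \right)}\right) 0 = \left(69 + 2\right) 0 = 71 \cdot 0 = 0$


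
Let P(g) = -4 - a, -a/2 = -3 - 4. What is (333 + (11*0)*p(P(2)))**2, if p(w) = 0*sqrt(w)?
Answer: 110889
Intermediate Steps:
a = 14 (a = -2*(-3 - 4) = -2*(-7) = 14)
P(g) = -18 (P(g) = -4 - 1*14 = -4 - 14 = -18)
p(w) = 0
(333 + (11*0)*p(P(2)))**2 = (333 + (11*0)*0)**2 = (333 + 0*0)**2 = (333 + 0)**2 = 333**2 = 110889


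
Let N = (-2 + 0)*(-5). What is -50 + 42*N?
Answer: 370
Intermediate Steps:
N = 10 (N = -2*(-5) = 10)
-50 + 42*N = -50 + 42*10 = -50 + 420 = 370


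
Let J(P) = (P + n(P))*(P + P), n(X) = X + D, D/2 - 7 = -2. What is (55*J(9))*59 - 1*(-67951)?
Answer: 1703431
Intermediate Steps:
D = 10 (D = 14 + 2*(-2) = 14 - 4 = 10)
n(X) = 10 + X (n(X) = X + 10 = 10 + X)
J(P) = 2*P*(10 + 2*P) (J(P) = (P + (10 + P))*(P + P) = (10 + 2*P)*(2*P) = 2*P*(10 + 2*P))
(55*J(9))*59 - 1*(-67951) = (55*(4*9*(5 + 9)))*59 - 1*(-67951) = (55*(4*9*14))*59 + 67951 = (55*504)*59 + 67951 = 27720*59 + 67951 = 1635480 + 67951 = 1703431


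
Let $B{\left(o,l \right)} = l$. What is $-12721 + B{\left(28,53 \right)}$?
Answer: $-12668$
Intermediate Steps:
$-12721 + B{\left(28,53 \right)} = -12721 + 53 = -12668$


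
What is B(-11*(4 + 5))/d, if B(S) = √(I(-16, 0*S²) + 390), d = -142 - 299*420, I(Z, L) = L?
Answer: -√390/125722 ≈ -0.00015708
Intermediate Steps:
d = -125722 (d = -142 - 125580 = -125722)
B(S) = √390 (B(S) = √(0*S² + 390) = √(0 + 390) = √390)
B(-11*(4 + 5))/d = √390/(-125722) = √390*(-1/125722) = -√390/125722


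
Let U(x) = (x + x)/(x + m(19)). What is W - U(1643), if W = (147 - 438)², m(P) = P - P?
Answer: 84679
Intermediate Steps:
m(P) = 0
U(x) = 2 (U(x) = (x + x)/(x + 0) = (2*x)/x = 2)
W = 84681 (W = (-291)² = 84681)
W - U(1643) = 84681 - 1*2 = 84681 - 2 = 84679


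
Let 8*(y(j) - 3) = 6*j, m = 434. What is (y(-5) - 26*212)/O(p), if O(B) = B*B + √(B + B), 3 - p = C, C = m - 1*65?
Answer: -4035333/98055796 + 22051*I*√183/35888421336 ≈ -0.041153 + 8.3119e-6*I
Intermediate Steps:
C = 369 (C = 434 - 1*65 = 434 - 65 = 369)
p = -366 (p = 3 - 1*369 = 3 - 369 = -366)
y(j) = 3 + 3*j/4 (y(j) = 3 + (6*j)/8 = 3 + 3*j/4)
O(B) = B² + √2*√B (O(B) = B² + √(2*B) = B² + √2*√B)
(y(-5) - 26*212)/O(p) = ((3 + (¾)*(-5)) - 26*212)/((-366)² + √2*√(-366)) = ((3 - 15/4) - 5512)/(133956 + √2*(I*√366)) = (-¾ - 5512)/(133956 + 2*I*√183) = -22051/(4*(133956 + 2*I*√183))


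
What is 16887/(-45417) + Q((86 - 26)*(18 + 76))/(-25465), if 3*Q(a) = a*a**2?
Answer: -181068669602897/77102927 ≈ -2.3484e+6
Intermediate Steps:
Q(a) = a**3/3 (Q(a) = (a*a**2)/3 = a**3/3)
16887/(-45417) + Q((86 - 26)*(18 + 76))/(-25465) = 16887/(-45417) + (((86 - 26)*(18 + 76))**3/3)/(-25465) = 16887*(-1/45417) + ((60*94)**3/3)*(-1/25465) = -5629/15139 + ((1/3)*5640**3)*(-1/25465) = -5629/15139 + ((1/3)*179406144000)*(-1/25465) = -5629/15139 + 59802048000*(-1/25465) = -5629/15139 - 11960409600/5093 = -181068669602897/77102927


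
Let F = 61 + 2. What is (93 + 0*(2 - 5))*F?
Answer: 5859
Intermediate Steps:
F = 63
(93 + 0*(2 - 5))*F = (93 + 0*(2 - 5))*63 = (93 + 0*(-3))*63 = (93 + 0)*63 = 93*63 = 5859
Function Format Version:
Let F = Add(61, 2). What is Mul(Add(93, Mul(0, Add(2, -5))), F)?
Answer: 5859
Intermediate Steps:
F = 63
Mul(Add(93, Mul(0, Add(2, -5))), F) = Mul(Add(93, Mul(0, Add(2, -5))), 63) = Mul(Add(93, Mul(0, -3)), 63) = Mul(Add(93, 0), 63) = Mul(93, 63) = 5859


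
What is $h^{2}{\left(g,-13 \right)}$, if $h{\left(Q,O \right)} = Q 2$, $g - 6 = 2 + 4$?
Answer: $576$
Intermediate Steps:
$g = 12$ ($g = 6 + \left(2 + 4\right) = 6 + 6 = 12$)
$h{\left(Q,O \right)} = 2 Q$
$h^{2}{\left(g,-13 \right)} = \left(2 \cdot 12\right)^{2} = 24^{2} = 576$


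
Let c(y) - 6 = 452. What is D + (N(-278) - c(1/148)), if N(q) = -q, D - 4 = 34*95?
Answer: 3054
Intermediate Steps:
c(y) = 458 (c(y) = 6 + 452 = 458)
D = 3234 (D = 4 + 34*95 = 4 + 3230 = 3234)
D + (N(-278) - c(1/148)) = 3234 + (-1*(-278) - 1*458) = 3234 + (278 - 458) = 3234 - 180 = 3054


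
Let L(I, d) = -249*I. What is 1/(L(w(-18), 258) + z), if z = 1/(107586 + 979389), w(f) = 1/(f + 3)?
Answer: 1086975/18043786 ≈ 0.060241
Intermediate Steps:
w(f) = 1/(3 + f)
z = 1/1086975 ≈ 9.1998e-7
1/(L(w(-18), 258) + z) = 1/(-249/(3 - 18) + 1/1086975) = 1/(-249/(-15) + 1/1086975) = 1/(-249*(-1/15) + 1/1086975) = 1/(83/5 + 1/1086975) = 1/(18043786/1086975) = 1086975/18043786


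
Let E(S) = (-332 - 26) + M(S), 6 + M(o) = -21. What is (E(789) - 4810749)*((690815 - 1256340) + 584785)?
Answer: -92662440840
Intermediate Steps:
M(o) = -27 (M(o) = -6 - 21 = -27)
E(S) = -385 (E(S) = (-332 - 26) - 27 = -358 - 27 = -385)
(E(789) - 4810749)*((690815 - 1256340) + 584785) = (-385 - 4810749)*((690815 - 1256340) + 584785) = -4811134*(-565525 + 584785) = -4811134*19260 = -92662440840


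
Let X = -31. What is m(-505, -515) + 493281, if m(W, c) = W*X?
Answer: 508936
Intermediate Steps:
m(W, c) = -31*W (m(W, c) = W*(-31) = -31*W)
m(-505, -515) + 493281 = -31*(-505) + 493281 = 15655 + 493281 = 508936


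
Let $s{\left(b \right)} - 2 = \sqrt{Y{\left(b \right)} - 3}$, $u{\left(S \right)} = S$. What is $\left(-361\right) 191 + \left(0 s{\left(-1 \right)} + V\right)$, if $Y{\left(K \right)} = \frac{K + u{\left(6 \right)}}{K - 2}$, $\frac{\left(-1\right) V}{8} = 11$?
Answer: $-69039$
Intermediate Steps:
$V = -88$ ($V = \left(-8\right) 11 = -88$)
$Y{\left(K \right)} = \frac{6 + K}{-2 + K}$ ($Y{\left(K \right)} = \frac{K + 6}{K - 2} = \frac{6 + K}{-2 + K}$)
$s{\left(b \right)} = 2 + \sqrt{-3 + \frac{6 + b}{-2 + b}}$ ($s{\left(b \right)} = 2 + \sqrt{\frac{6 + b}{-2 + b} - 3} = 2 + \sqrt{-3 + \frac{6 + b}{-2 + b}}$)
$\left(-361\right) 191 + \left(0 s{\left(-1 \right)} + V\right) = \left(-361\right) 191 - \left(88 + 0 \left(2 + \sqrt{2} \sqrt{\frac{6 - -1}{-2 - 1}}\right)\right) = -68951 - \left(88 + 0 \left(2 + \sqrt{2} \sqrt{\frac{6 + 1}{-3}}\right)\right) = -68951 - \left(88 + 0 \left(2 + \sqrt{2} \sqrt{\left(- \frac{1}{3}\right) 7}\right)\right) = -68951 - \left(88 + 0 \left(2 + \sqrt{2} \sqrt{- \frac{7}{3}}\right)\right) = -68951 - \left(88 + 0 \left(2 + \sqrt{2} \frac{i \sqrt{21}}{3}\right)\right) = -68951 - \left(88 + 0 \left(2 + \frac{i \sqrt{42}}{3}\right)\right) = -68951 + \left(0 - 88\right) = -68951 - 88 = -69039$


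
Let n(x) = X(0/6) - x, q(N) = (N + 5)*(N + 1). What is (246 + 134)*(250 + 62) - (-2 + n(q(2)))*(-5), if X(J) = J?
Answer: 118445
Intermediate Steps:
q(N) = (1 + N)*(5 + N) (q(N) = (5 + N)*(1 + N) = (1 + N)*(5 + N))
n(x) = -x (n(x) = 0/6 - x = 0*(⅙) - x = 0 - x = -x)
(246 + 134)*(250 + 62) - (-2 + n(q(2)))*(-5) = (246 + 134)*(250 + 62) - (-2 - (5 + 2² + 6*2))*(-5) = 380*312 - (-2 - (5 + 4 + 12))*(-5) = 118560 - (-2 - 1*21)*(-5) = 118560 - (-2 - 21)*(-5) = 118560 - (-23)*(-5) = 118560 - 1*115 = 118560 - 115 = 118445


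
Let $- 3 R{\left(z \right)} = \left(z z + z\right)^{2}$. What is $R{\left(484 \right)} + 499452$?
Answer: $- \frac{55101369244}{3} \approx -1.8367 \cdot 10^{10}$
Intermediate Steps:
$R{\left(z \right)} = - \frac{\left(z + z^{2}\right)^{2}}{3}$ ($R{\left(z \right)} = - \frac{\left(z z + z\right)^{2}}{3} = - \frac{\left(z^{2} + z\right)^{2}}{3} = - \frac{\left(z + z^{2}\right)^{2}}{3}$)
$R{\left(484 \right)} + 499452 = - \frac{484^{2} \left(1 + 484\right)^{2}}{3} + 499452 = \left(- \frac{1}{3}\right) 234256 \cdot 485^{2} + 499452 = \left(- \frac{1}{3}\right) 234256 \cdot 235225 + 499452 = - \frac{55102867600}{3} + 499452 = - \frac{55101369244}{3}$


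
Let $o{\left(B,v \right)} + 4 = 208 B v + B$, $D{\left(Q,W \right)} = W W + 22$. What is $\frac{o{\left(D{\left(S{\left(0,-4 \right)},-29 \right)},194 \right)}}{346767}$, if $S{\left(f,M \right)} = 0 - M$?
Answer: $\frac{34824635}{346767} \approx 100.43$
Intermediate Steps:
$S{\left(f,M \right)} = - M$
$D{\left(Q,W \right)} = 22 + W^{2}$ ($D{\left(Q,W \right)} = W^{2} + 22 = 22 + W^{2}$)
$o{\left(B,v \right)} = -4 + B + 208 B v$ ($o{\left(B,v \right)} = -4 + \left(208 B v + B\right) = -4 + \left(B + 208 B v\right) = -4 + B + 208 B v$)
$\frac{o{\left(D{\left(S{\left(0,-4 \right)},-29 \right)},194 \right)}}{346767} = \frac{-4 + \left(22 + \left(-29\right)^{2}\right) + 208 \left(22 + \left(-29\right)^{2}\right) 194}{346767} = \left(-4 + \left(22 + 841\right) + 208 \left(22 + 841\right) 194\right) \frac{1}{346767} = \left(-4 + 863 + 208 \cdot 863 \cdot 194\right) \frac{1}{346767} = \left(-4 + 863 + 34823776\right) \frac{1}{346767} = 34824635 \cdot \frac{1}{346767} = \frac{34824635}{346767}$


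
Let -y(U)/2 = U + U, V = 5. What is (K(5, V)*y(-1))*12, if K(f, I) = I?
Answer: 240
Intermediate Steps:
y(U) = -4*U (y(U) = -2*(U + U) = -4*U)
(K(5, V)*y(-1))*12 = (5*(-4*(-1)))*12 = (5*4)*12 = 20*12 = 240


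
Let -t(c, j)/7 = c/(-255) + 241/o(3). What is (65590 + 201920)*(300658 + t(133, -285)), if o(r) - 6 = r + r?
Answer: 2733341287413/34 ≈ 8.0392e+10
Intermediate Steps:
o(r) = 6 + 2*r (o(r) = 6 + (r + r) = 6 + 2*r)
t(c, j) = -1687/12 + 7*c/255 (t(c, j) = -7*(c/(-255) + 241/(6 + 2*3)) = -7*(c*(-1/255) + 241/(6 + 6)) = -7*(-c/255 + 241/12) = -7*(241/12 - c/255) = -1687/12 + 7*c/255)
(65590 + 201920)*(300658 + t(133, -285)) = (65590 + 201920)*(300658 + (-1687/12 + (7/255)*133)) = 267510*(300658 + (-1687/12 + 931/255)) = 267510*(300658 - 46557/340) = 267510*(102177163/340) = 2733341287413/34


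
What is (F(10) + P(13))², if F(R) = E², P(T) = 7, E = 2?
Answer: 121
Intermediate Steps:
F(R) = 4 (F(R) = 2² = 4)
(F(10) + P(13))² = (4 + 7)² = 11² = 121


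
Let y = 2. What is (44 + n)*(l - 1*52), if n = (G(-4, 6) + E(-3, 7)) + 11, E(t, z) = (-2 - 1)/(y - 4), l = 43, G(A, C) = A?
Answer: -945/2 ≈ -472.50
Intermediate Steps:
E(t, z) = 3/2 (E(t, z) = (-2 - 1)/(2 - 4) = -3/(-2) = -3*(-1/2) = 3/2)
n = 17/2 (n = (-4 + 3/2) + 11 = -5/2 + 11 = 17/2 ≈ 8.5000)
(44 + n)*(l - 1*52) = (44 + 17/2)*(43 - 1*52) = 105*(43 - 52)/2 = (105/2)*(-9) = -945/2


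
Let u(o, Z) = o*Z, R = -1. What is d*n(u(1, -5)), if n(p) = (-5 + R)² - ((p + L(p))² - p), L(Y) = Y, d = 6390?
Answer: -440910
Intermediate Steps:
u(o, Z) = Z*o
n(p) = 36 + p - 4*p² (n(p) = (-5 - 1)² - ((p + p)² - p) = (-6)² - ((2*p)² - p) = 36 - (4*p² - p) = 36 - (-p + 4*p²) = 36 + (p - 4*p²) = 36 + p - 4*p²)
d*n(u(1, -5)) = 6390*(36 - 5*1 - 4*(-5*1)²) = 6390*(36 - 5 - 4*(-5)²) = 6390*(36 - 5 - 4*25) = 6390*(36 - 5 - 100) = 6390*(-69) = -440910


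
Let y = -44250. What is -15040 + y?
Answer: -59290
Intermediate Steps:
-15040 + y = -15040 - 44250 = -59290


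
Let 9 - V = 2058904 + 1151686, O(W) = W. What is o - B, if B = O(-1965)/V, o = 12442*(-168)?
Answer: -6710936200701/3210581 ≈ -2.0903e+6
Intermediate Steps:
V = -3210581 (V = 9 - (2058904 + 1151686) = 9 - 1*3210590 = 9 - 3210590 = -3210581)
o = -2090256
B = 1965/3210581 (B = -1965/(-3210581) = -1965*(-1/3210581) = 1965/3210581 ≈ 0.00061204)
o - B = -2090256 - 1*1965/3210581 = -2090256 - 1965/3210581 = -6710936200701/3210581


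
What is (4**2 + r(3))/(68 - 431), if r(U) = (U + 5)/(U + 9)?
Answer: -50/1089 ≈ -0.045914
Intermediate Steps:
r(U) = (5 + U)/(9 + U)
(4**2 + r(3))/(68 - 431) = (4**2 + (5 + 3)/(9 + 3))/(68 - 431) = (16 + 8/12)/(-363) = -(16 + (1/12)*8)/363 = -(16 + 2/3)/363 = -1/363*50/3 = -50/1089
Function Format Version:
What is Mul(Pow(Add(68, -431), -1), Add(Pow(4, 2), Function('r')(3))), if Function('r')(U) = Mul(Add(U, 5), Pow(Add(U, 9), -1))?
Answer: Rational(-50, 1089) ≈ -0.045914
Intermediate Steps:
Function('r')(U) = Mul(Pow(Add(9, U), -1), Add(5, U)) (Function('r')(U) = Mul(Add(5, U), Pow(Add(9, U), -1)) = Mul(Pow(Add(9, U), -1), Add(5, U)))
Mul(Pow(Add(68, -431), -1), Add(Pow(4, 2), Function('r')(3))) = Mul(Pow(Add(68, -431), -1), Add(Pow(4, 2), Mul(Pow(Add(9, 3), -1), Add(5, 3)))) = Mul(Pow(-363, -1), Add(16, Mul(Pow(12, -1), 8))) = Mul(Rational(-1, 363), Add(16, Mul(Rational(1, 12), 8))) = Mul(Rational(-1, 363), Add(16, Rational(2, 3))) = Mul(Rational(-1, 363), Rational(50, 3)) = Rational(-50, 1089)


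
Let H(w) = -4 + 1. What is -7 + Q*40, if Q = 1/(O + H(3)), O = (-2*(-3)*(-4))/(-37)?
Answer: -2089/87 ≈ -24.012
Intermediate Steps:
H(w) = -3
O = 24/37 (O = (6*(-4))*(-1/37) = -24*(-1/37) = 24/37 ≈ 0.64865)
Q = -37/87 (Q = 1/(24/37 - 3) = 1/(-87/37) = -37/87 ≈ -0.42529)
-7 + Q*40 = -7 - 37/87*40 = -7 - 1480/87 = -2089/87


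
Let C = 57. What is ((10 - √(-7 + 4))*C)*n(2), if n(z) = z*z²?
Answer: 4560 - 456*I*√3 ≈ 4560.0 - 789.82*I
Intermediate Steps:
n(z) = z³
((10 - √(-7 + 4))*C)*n(2) = ((10 - √(-7 + 4))*57)*2³ = ((10 - √(-3))*57)*8 = ((10 - I*√3)*57)*8 = (570 - 57*I*√3)*8 = 4560 - 456*I*√3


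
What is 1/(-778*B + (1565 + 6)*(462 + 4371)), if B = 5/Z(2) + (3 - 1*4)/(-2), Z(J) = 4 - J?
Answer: 1/7590309 ≈ 1.3175e-7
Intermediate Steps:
B = 3 (B = 5/(4 - 1*2) + (3 - 1*4)/(-2) = 5/(4 - 2) + (3 - 4)*(-½) = 5/2 - 1*(-½) = 5*(½) + ½ = 5/2 + ½ = 3)
1/(-778*B + (1565 + 6)*(462 + 4371)) = 1/(-778*3 + (1565 + 6)*(462 + 4371)) = 1/(-2334 + 1571*4833) = 1/(-2334 + 7592643) = 1/7590309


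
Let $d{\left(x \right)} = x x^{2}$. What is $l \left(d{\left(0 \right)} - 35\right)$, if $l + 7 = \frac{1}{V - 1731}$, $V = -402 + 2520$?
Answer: $\frac{94780}{387} \approx 244.91$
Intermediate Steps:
$V = 2118$
$d{\left(x \right)} = x^{3}$
$l = - \frac{2708}{387}$ ($l = -7 + \frac{1}{2118 - 1731} = -7 + \frac{1}{387} = - \frac{2708}{387} \approx -6.9974$)
$l \left(d{\left(0 \right)} - 35\right) = - \frac{2708 \left(0^{3} - 35\right)}{387} = - \frac{2708 \left(0 - 35\right)}{387} = \left(- \frac{2708}{387}\right) \left(-35\right) = \frac{94780}{387}$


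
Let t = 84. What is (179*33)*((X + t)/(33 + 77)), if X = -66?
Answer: 4833/5 ≈ 966.60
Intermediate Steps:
(179*33)*((X + t)/(33 + 77)) = (179*33)*((-66 + 84)/(33 + 77)) = 5907*(18/110) = 5907*(18*(1/110)) = 5907*(9/55) = 4833/5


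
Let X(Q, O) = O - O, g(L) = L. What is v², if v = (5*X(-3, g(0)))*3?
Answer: 0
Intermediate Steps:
X(Q, O) = 0
v = 0 (v = (5*0)*3 = 0*3 = 0)
v² = 0² = 0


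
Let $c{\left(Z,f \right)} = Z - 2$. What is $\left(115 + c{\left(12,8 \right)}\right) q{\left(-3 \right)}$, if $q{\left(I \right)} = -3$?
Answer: $-375$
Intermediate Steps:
$c{\left(Z,f \right)} = -2 + Z$
$\left(115 + c{\left(12,8 \right)}\right) q{\left(-3 \right)} = \left(115 + \left(-2 + 12\right)\right) \left(-3\right) = \left(115 + 10\right) \left(-3\right) = 125 \left(-3\right) = -375$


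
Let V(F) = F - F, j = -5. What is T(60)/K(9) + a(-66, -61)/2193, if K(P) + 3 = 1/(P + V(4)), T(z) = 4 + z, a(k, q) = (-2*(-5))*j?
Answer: -632234/28509 ≈ -22.177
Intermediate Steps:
V(F) = 0
a(k, q) = -50 (a(k, q) = -2*(-5)*(-5) = 10*(-5) = -50)
K(P) = -3 + 1/P (K(P) = -3 + 1/(P + 0) = -3 + 1/P)
T(60)/K(9) + a(-66, -61)/2193 = (4 + 60)/(-3 + 1/9) - 50/2193 = 64/(-3 + ⅑) - 50*1/2193 = 64/(-26/9) - 50/2193 = 64*(-9/26) - 50/2193 = -288/13 - 50/2193 = -632234/28509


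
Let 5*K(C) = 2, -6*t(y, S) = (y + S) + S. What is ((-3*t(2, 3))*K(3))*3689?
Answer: 29512/5 ≈ 5902.4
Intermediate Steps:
t(y, S) = -S/3 - y/6 (t(y, S) = -((y + S) + S)/6 = -((S + y) + S)/6 = -(y + 2*S)/6 = -S/3 - y/6)
K(C) = ⅖ (K(C) = (⅕)*2 = ⅖)
((-3*t(2, 3))*K(3))*3689 = (-3*(-⅓*3 - ⅙*2)*(⅖))*3689 = (-3*(-1 - ⅓)*(⅖))*3689 = (-3*(-4/3)*(⅖))*3689 = (4*(⅖))*3689 = (8/5)*3689 = 29512/5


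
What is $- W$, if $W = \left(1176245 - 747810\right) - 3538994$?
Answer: $3110559$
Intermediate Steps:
$W = -3110559$ ($W = 428435 - 3538994 = -3110559$)
$- W = \left(-1\right) \left(-3110559\right) = 3110559$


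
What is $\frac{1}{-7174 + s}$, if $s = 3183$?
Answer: $- \frac{1}{3991} \approx -0.00025056$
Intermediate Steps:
$\frac{1}{-7174 + s} = \frac{1}{-7174 + 3183} = \frac{1}{-3991} = - \frac{1}{3991}$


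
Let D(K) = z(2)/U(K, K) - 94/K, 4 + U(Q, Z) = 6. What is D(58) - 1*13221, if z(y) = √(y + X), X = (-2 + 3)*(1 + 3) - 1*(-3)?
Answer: -766825/58 ≈ -13221.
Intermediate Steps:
X = 7 (X = 1*4 + 3 = 4 + 3 = 7)
z(y) = √(7 + y) (z(y) = √(y + 7) = √(7 + y))
U(Q, Z) = 2 (U(Q, Z) = -4 + 6 = 2)
D(K) = 3/2 - 94/K (D(K) = √(7 + 2)/2 - 94/K = √9*(½) - 94/K = 3*(½) - 94/K = 3/2 - 94/K)
D(58) - 1*13221 = (3/2 - 94/58) - 1*13221 = (3/2 - 94*1/58) - 13221 = (3/2 - 47/29) - 13221 = -7/58 - 13221 = -766825/58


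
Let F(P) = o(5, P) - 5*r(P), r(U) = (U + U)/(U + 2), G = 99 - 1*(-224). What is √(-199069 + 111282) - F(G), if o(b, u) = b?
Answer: 321/65 + I*√87787 ≈ 4.9385 + 296.29*I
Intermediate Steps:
G = 323 (G = 99 + 224 = 323)
r(U) = 2*U/(2 + U) (r(U) = (2*U)/(2 + U) = 2*U/(2 + U))
F(P) = 5 - 10*P/(2 + P)
√(-199069 + 111282) - F(G) = √(-199069 + 111282) - 5*(2 - 1*323)/(2 + 323) = √(-87787) - 5*(2 - 323)/325 = I*√87787 - 5*(-321)/325 = I*√87787 - 1*(-321/65) = I*√87787 + 321/65 = 321/65 + I*√87787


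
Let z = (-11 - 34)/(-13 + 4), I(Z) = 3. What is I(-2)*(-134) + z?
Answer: -397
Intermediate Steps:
z = 5 (z = -45/(-9) = -45*(-⅑) = 5)
I(-2)*(-134) + z = 3*(-134) + 5 = -402 + 5 = -397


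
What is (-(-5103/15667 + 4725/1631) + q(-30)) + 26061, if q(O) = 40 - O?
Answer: 95379503615/3650411 ≈ 26128.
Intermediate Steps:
(-(-5103/15667 + 4725/1631) + q(-30)) + 26061 = (-(-5103/15667 + 4725/1631) + (40 - 1*(-30))) + 26061 = (-(-5103*1/15667 + 4725*(1/1631)) + (40 + 30)) + 26061 = (-(-5103/15667 + 675/233) + 70) + 26061 = (-1*9386226/3650411 + 70) + 26061 = (-9386226/3650411 + 70) + 26061 = 246142544/3650411 + 26061 = 95379503615/3650411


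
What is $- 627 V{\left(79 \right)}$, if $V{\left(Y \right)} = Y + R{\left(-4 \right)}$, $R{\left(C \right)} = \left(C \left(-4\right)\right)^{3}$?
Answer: $-2617725$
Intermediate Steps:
$R{\left(C \right)} = - 64 C^{3}$ ($R{\left(C \right)} = \left(- 4 C\right)^{3} = - 64 C^{3}$)
$V{\left(Y \right)} = 4096 + Y$ ($V{\left(Y \right)} = Y - 64 \left(-4\right)^{3} = Y - -4096 = Y + 4096 = 4096 + Y$)
$- 627 V{\left(79 \right)} = - 627 \left(4096 + 79\right) = \left(-627\right) 4175 = -2617725$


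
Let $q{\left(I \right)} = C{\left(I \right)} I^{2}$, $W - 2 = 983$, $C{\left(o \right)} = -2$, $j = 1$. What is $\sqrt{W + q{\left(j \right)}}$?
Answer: $\sqrt{983} \approx 31.353$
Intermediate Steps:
$W = 985$ ($W = 2 + 983 = 985$)
$q{\left(I \right)} = - 2 I^{2}$
$\sqrt{W + q{\left(j \right)}} = \sqrt{985 - 2 \cdot 1^{2}} = \sqrt{985 - 2} = \sqrt{983}$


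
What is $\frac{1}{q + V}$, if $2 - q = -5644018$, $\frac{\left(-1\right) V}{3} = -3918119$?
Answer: $\frac{1}{17398377} \approx 5.7477 \cdot 10^{-8}$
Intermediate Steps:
$V = 11754357$ ($V = \left(-3\right) \left(-3918119\right) = 11754357$)
$q = 5644020$ ($q = 2 - -5644018 = 2 + 5644018 = 5644020$)
$\frac{1}{q + V} = \frac{1}{5644020 + 11754357} = \frac{1}{17398377}$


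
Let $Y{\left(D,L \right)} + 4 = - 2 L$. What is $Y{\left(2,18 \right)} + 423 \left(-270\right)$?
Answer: $-114250$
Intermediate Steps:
$Y{\left(D,L \right)} = -4 - 2 L$
$Y{\left(2,18 \right)} + 423 \left(-270\right) = \left(-4 - 36\right) + 423 \left(-270\right) = \left(-4 - 36\right) - 114210 = -40 - 114210 = -114250$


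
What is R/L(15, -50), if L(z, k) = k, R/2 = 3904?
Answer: -3904/25 ≈ -156.16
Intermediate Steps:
R = 7808 (R = 2*3904 = 7808)
R/L(15, -50) = 7808/(-50) = 7808*(-1/50) = -3904/25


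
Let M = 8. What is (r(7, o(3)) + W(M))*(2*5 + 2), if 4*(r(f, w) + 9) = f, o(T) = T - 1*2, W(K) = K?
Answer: 9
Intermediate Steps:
o(T) = -2 + T (o(T) = T - 2 = -2 + T)
r(f, w) = -9 + f/4
(r(7, o(3)) + W(M))*(2*5 + 2) = ((-9 + (¼)*7) + 8)*(2*5 + 2) = ((-9 + 7/4) + 8)*(10 + 2) = (-29/4 + 8)*12 = (¾)*12 = 9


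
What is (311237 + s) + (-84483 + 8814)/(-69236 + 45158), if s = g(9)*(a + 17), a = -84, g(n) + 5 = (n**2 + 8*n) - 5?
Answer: 2421116279/8026 ≈ 3.0166e+5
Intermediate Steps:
g(n) = -10 + n**2 + 8*n (g(n) = -5 + ((n**2 + 8*n) - 5) = -5 + (-5 + n**2 + 8*n) = -10 + n**2 + 8*n)
s = -9581 (s = (-10 + 9**2 + 8*9)*(-84 + 17) = (-10 + 81 + 72)*(-67) = 143*(-67) = -9581)
(311237 + s) + (-84483 + 8814)/(-69236 + 45158) = (311237 - 9581) + (-84483 + 8814)/(-69236 + 45158) = 301656 - 75669/(-24078) = 301656 - 75669*(-1/24078) = 301656 + 25223/8026 = 2421116279/8026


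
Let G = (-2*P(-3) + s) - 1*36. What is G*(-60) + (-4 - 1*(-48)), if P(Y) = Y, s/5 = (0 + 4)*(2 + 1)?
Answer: -1756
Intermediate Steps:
s = 60 (s = 5*((0 + 4)*(2 + 1)) = 5*(4*3) = 5*12 = 60)
G = 30 (G = (-2*(-3) + 60) - 1*36 = (6 + 60) - 36 = 66 - 36 = 30)
G*(-60) + (-4 - 1*(-48)) = 30*(-60) + (-4 - 1*(-48)) = -1800 + (-4 + 48) = -1800 + 44 = -1756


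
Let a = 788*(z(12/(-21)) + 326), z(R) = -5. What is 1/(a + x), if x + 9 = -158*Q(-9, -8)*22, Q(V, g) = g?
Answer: 1/280747 ≈ 3.5619e-6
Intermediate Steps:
a = 252948 (a = 788*(-5 + 326) = 788*321 = 252948)
x = 27799 (x = -9 - 158*(-8)*22 = -9 + 1264*22 = -9 + 27808 = 27799)
1/(a + x) = 1/(252948 + 27799) = 1/280747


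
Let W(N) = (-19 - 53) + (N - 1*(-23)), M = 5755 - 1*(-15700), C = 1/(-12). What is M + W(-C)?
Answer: 256873/12 ≈ 21406.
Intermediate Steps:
C = -1/12 ≈ -0.083333
M = 21455 (M = 5755 + 15700 = 21455)
W(N) = -49 + N (W(N) = -72 + (N + 23) = -72 + (23 + N) = -49 + N)
M + W(-C) = 21455 + (-49 - 1*(-1/12)) = 21455 + (-49 + 1/12) = 21455 - 587/12 = 256873/12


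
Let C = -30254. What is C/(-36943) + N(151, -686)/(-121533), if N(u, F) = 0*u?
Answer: 30254/36943 ≈ 0.81894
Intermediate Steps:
N(u, F) = 0
C/(-36943) + N(151, -686)/(-121533) = -30254/(-36943) + 0/(-121533) = -30254*(-1/36943) + 0*(-1/121533) = 30254/36943 + 0 = 30254/36943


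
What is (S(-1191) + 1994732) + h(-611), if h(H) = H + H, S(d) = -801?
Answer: 1992709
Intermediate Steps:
h(H) = 2*H
(S(-1191) + 1994732) + h(-611) = (-801 + 1994732) + 2*(-611) = 1993931 - 1222 = 1992709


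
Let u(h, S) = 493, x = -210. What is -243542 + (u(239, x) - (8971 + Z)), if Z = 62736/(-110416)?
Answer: -1739186099/6901 ≈ -2.5202e+5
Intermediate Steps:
Z = -3921/6901 (Z = 62736*(-1/110416) = -3921/6901 ≈ -0.56818)
-243542 + (u(239, x) - (8971 + Z)) = -243542 + (493 - (8971 - 3921/6901)) = -243542 + (493 - 1*61904950/6901) = -243542 + (493 - 61904950/6901) = -243542 - 58502757/6901 = -1739186099/6901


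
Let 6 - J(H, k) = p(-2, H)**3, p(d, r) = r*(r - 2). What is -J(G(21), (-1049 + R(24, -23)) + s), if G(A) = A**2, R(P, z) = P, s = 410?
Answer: 7256201413700793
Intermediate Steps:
p(d, r) = r*(-2 + r)
J(H, k) = 6 - H**3*(-2 + H)**3 (J(H, k) = 6 - (H*(-2 + H))**3 = 6 - H**3*(-2 + H)**3)
-J(G(21), (-1049 + R(24, -23)) + s) = -(6 - (21**2)**3*(-2 + 21**2)**3) = -(6 - 1*441**3*(-2 + 441)**3) = -(6 - 1*85766121*439**3) = -(6 - 1*85766121*84604519) = -(6 - 7256201413700799) = -1*(-7256201413700793) = 7256201413700793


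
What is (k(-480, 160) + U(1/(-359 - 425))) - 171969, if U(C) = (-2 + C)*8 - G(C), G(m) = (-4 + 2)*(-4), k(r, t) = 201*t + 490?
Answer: -13655615/98 ≈ -1.3934e+5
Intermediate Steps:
k(r, t) = 490 + 201*t
G(m) = 8 (G(m) = -2*(-4) = 8)
U(C) = -24 + 8*C (U(C) = (-2 + C)*8 - 1*8 = (-16 + 8*C) - 8 = -24 + 8*C)
(k(-480, 160) + U(1/(-359 - 425))) - 171969 = ((490 + 201*160) + (-24 + 8/(-359 - 425))) - 171969 = ((490 + 32160) + (-24 + 8/(-784))) - 171969 = (32650 + (-24 + 8*(-1/784))) - 171969 = (32650 + (-24 - 1/98)) - 171969 = (32650 - 2353/98) - 171969 = 3197347/98 - 171969 = -13655615/98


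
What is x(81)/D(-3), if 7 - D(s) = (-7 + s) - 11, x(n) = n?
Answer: 81/28 ≈ 2.8929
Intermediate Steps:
D(s) = 25 - s (D(s) = 7 - ((-7 + s) - 11) = 7 - (-18 + s) = 7 + (18 - s) = 25 - s)
x(81)/D(-3) = 81/(25 - 1*(-3)) = 81/(25 + 3) = 81/28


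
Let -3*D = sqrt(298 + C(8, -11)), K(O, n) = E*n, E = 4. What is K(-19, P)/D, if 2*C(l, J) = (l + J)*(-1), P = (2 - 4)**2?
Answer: -48*sqrt(1198)/599 ≈ -2.7736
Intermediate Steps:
P = 4 (P = (-2)**2 = 4)
C(l, J) = -J/2 - l/2 (C(l, J) = ((l + J)*(-1))/2 = ((J + l)*(-1))/2 = (-J - l)/2 = -J/2 - l/2)
K(O, n) = 4*n
D = -sqrt(1198)/6 (D = -sqrt(298 + (-1/2*(-11) - 1/2*8))/3 = -sqrt(298 + (11/2 - 4))/3 = -sqrt(298 + 3/2)/3 = -sqrt(1198)/6 ≈ -5.7687)
K(-19, P)/D = (4*4)/((-sqrt(1198)/6)) = 16*(-3*sqrt(1198)/599) = -48*sqrt(1198)/599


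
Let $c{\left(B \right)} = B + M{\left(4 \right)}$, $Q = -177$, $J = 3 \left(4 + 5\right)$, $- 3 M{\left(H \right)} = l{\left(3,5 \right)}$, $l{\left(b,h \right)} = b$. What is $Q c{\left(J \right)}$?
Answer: $-4602$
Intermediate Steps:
$M{\left(H \right)} = -1$ ($M{\left(H \right)} = \left(- \frac{1}{3}\right) 3 = -1$)
$J = 27$ ($J = 3 \cdot 9 = 27$)
$c{\left(B \right)} = -1 + B$ ($c{\left(B \right)} = B - 1 = -1 + B$)
$Q c{\left(J \right)} = - 177 \left(-1 + 27\right) = \left(-177\right) 26 = -4602$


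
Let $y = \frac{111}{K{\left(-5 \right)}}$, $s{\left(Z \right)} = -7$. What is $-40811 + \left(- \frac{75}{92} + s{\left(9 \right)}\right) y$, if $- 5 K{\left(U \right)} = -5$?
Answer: $- \frac{3834421}{92} \approx -41679.0$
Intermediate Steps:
$K{\left(U \right)} = 1$ ($K{\left(U \right)} = \left(- \frac{1}{5}\right) \left(-5\right) = 1$)
$y = 111$ ($y = \frac{111}{1} = 111 \cdot 1 = 111$)
$-40811 + \left(- \frac{75}{92} + s{\left(9 \right)}\right) y = -40811 + \left(- \frac{75}{92} - 7\right) 111 = -40811 - \frac{79809}{92} = - \frac{3834421}{92}$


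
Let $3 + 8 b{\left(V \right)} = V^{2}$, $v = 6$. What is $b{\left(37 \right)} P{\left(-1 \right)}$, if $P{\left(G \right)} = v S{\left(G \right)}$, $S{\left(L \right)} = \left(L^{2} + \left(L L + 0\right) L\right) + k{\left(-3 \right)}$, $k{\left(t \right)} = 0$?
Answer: $0$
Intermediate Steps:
$S{\left(L \right)} = L^{2} + L^{3}$ ($S{\left(L \right)} = \left(L^{2} + \left(L L + 0\right) L\right) + 0 = \left(L^{2} + \left(L^{2} + 0\right) L\right) + 0 = \left(L^{2} + L^{2} L\right) + 0 = \left(L^{2} + L^{3}\right) + 0 = L^{2} + L^{3}$)
$b{\left(V \right)} = - \frac{3}{8} + \frac{V^{2}}{8}$
$P{\left(G \right)} = 6 G^{2} \left(1 + G\right)$
$b{\left(37 \right)} P{\left(-1 \right)} = \left(- \frac{3}{8} + \frac{37^{2}}{8}\right) 6 \left(-1\right)^{2} \left(1 - 1\right) = \left(- \frac{3}{8} + \frac{1}{8} \cdot 1369\right) 6 \cdot 1 \cdot 0 = \left(- \frac{3}{8} + \frac{1369}{8}\right) 0 = \frac{683}{4} \cdot 0 = 0$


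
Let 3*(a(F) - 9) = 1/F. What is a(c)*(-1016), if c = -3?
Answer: -81280/9 ≈ -9031.1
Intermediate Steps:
a(F) = 9 + 1/(3*F)
a(c)*(-1016) = (9 + (1/3)/(-3))*(-1016) = (9 + (1/3)*(-1/3))*(-1016) = (9 - 1/9)*(-1016) = (80/9)*(-1016) = -81280/9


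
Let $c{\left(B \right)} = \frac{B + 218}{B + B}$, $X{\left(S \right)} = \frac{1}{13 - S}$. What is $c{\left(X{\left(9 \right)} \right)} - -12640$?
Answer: $\frac{26153}{2} \approx 13077.0$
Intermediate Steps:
$c{\left(B \right)} = \frac{218 + B}{2 B}$
$c{\left(X{\left(9 \right)} \right)} - -12640 = \frac{218 - \frac{1}{-13 + 9}}{2 \left(- \frac{1}{-13 + 9}\right)} - -12640 = \frac{218 - \frac{1}{-4}}{2 \left(- \frac{1}{-4}\right)} + 12640 = \frac{218 - - \frac{1}{4}}{2 \left(\left(-1\right) \left(- \frac{1}{4}\right)\right)} + 12640 = \frac{\frac{1}{\frac{1}{4}} \left(218 + \frac{1}{4}\right)}{2} + 12640 = \frac{1}{2} \cdot 4 \cdot \frac{873}{4} + 12640 = \frac{873}{2} + 12640 = \frac{26153}{2}$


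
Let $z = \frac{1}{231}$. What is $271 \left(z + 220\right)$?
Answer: $\frac{13772491}{231} \approx 59621.0$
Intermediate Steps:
$z = \frac{1}{231} \approx 0.004329$
$271 \left(z + 220\right) = 271 \left(\frac{1}{231} + 220\right) = 271 \cdot \frac{50821}{231} = \frac{13772491}{231}$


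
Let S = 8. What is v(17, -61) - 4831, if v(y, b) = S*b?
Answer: -5319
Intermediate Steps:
v(y, b) = 8*b
v(17, -61) - 4831 = 8*(-61) - 4831 = -488 - 4831 = -5319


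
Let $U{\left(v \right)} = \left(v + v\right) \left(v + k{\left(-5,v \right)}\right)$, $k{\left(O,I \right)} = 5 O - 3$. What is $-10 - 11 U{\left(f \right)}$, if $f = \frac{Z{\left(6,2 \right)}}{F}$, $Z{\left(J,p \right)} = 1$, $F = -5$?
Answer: $- \frac{3352}{25} \approx -134.08$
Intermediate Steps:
$k{\left(O,I \right)} = -3 + 5 O$
$f = - \frac{1}{5}$ ($f = 1 \frac{1}{-5} = 1 \left(- \frac{1}{5}\right) = - \frac{1}{5} \approx -0.2$)
$U{\left(v \right)} = 2 v \left(-28 + v\right)$ ($U{\left(v \right)} = \left(v + v\right) \left(v + \left(-3 + 5 \left(-5\right)\right)\right) = 2 v \left(v - 28\right) = 2 v \left(-28 + v\right)$)
$-10 - 11 U{\left(f \right)} = -10 - 11 \cdot 2 \left(- \frac{1}{5}\right) \left(-28 - \frac{1}{5}\right) = -10 - 11 \cdot 2 \left(- \frac{1}{5}\right) \left(- \frac{141}{5}\right) = -10 - \frac{3102}{25} = - \frac{3352}{25}$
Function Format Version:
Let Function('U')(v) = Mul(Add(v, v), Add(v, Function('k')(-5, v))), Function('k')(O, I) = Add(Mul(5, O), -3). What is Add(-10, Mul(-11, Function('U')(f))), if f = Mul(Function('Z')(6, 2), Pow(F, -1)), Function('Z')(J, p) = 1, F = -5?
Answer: Rational(-3352, 25) ≈ -134.08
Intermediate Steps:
Function('k')(O, I) = Add(-3, Mul(5, O))
f = Rational(-1, 5) (f = Mul(1, Pow(-5, -1)) = Mul(1, Rational(-1, 5)) = Rational(-1, 5) ≈ -0.20000)
Function('U')(v) = Mul(2, v, Add(-28, v)) (Function('U')(v) = Mul(Add(v, v), Add(v, Add(-3, Mul(5, -5)))) = Mul(Mul(2, v), Add(v, Add(-3, -25))) = Mul(Mul(2, v), Add(v, -28)) = Mul(Mul(2, v), Add(-28, v)) = Mul(2, v, Add(-28, v)))
Add(-10, Mul(-11, Function('U')(f))) = Add(-10, Mul(-11, Mul(2, Rational(-1, 5), Add(-28, Rational(-1, 5))))) = Add(-10, Mul(-11, Mul(2, Rational(-1, 5), Rational(-141, 5)))) = Add(-10, Mul(-11, Rational(282, 25))) = Add(-10, Rational(-3102, 25)) = Rational(-3352, 25)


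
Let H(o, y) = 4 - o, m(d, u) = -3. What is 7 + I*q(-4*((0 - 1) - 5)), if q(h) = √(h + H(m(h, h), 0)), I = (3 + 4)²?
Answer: 7 + 49*√31 ≈ 279.82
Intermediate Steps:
I = 49 (I = 7² = 49)
q(h) = √(7 + h) (q(h) = √(h + (4 - 1*(-3))) = √(h + (4 + 3)) = √(h + 7) = √(7 + h))
7 + I*q(-4*((0 - 1) - 5)) = 7 + 49*√(7 - 4*((0 - 1) - 5)) = 7 + 49*√(7 - 4*(-1 - 5)) = 7 + 49*√(7 - 4*(-6)) = 7 + 49*√(7 + 24) = 7 + 49*√31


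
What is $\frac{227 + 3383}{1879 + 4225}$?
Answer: $\frac{1805}{3052} \approx 0.59142$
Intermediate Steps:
$\frac{227 + 3383}{1879 + 4225} = \frac{3610}{6104} = 3610 \cdot \frac{1}{6104} = \frac{1805}{3052}$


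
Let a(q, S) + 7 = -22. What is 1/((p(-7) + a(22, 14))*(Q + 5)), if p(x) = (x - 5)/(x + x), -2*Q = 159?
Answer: 14/29353 ≈ 0.00047695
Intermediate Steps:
Q = -159/2 (Q = -1/2*159 = -159/2 ≈ -79.500)
a(q, S) = -29 (a(q, S) = -7 - 22 = -29)
p(x) = (-5 + x)/(2*x) (p(x) = (-5 + x)/((2*x)) = (-5 + x)*(1/(2*x)) = (-5 + x)/(2*x))
1/((p(-7) + a(22, 14))*(Q + 5)) = 1/(((1/2)*(-5 - 7)/(-7) - 29)*(-159/2 + 5)) = 1/(((1/2)*(-1/7)*(-12) - 29)*(-149/2)) = 1/((6/7 - 29)*(-149/2)) = 1/(-197/7*(-149/2)) = 1/(29353/14) = 14/29353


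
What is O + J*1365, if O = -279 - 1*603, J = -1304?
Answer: -1780842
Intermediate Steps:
O = -882 (O = -279 - 603 = -882)
O + J*1365 = -882 - 1304*1365 = -882 - 1779960 = -1780842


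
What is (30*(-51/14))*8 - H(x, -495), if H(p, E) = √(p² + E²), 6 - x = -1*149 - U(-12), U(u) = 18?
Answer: -6120/7 - √274954 ≈ -1398.6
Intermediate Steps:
x = 173 (x = 6 - (-1*149 - 1*18) = 6 - (-149 - 18) = 6 - 1*(-167) = 6 + 167 = 173)
H(p, E) = √(E² + p²)
(30*(-51/14))*8 - H(x, -495) = (30*(-51/14))*8 - √((-495)² + 173²) = (30*(-51*1/14))*8 - √(245025 + 29929) = (30*(-51/14))*8 - √274954 = -765/7*8 - √274954 = -6120/7 - √274954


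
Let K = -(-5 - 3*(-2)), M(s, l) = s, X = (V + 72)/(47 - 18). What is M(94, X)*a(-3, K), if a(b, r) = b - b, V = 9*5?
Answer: 0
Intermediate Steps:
V = 45
X = 117/29 (X = (45 + 72)/(47 - 18) = 117/29 ≈ 4.0345)
K = -1 (K = -(-5 + 6) = -1*1 = -1)
a(b, r) = 0
M(94, X)*a(-3, K) = 94*0 = 0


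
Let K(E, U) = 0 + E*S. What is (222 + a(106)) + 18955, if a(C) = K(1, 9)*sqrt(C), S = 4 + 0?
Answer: 19177 + 4*sqrt(106) ≈ 19218.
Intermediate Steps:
S = 4
K(E, U) = 4*E (K(E, U) = 0 + E*4 = 0 + 4*E = 4*E)
a(C) = 4*sqrt(C) (a(C) = (4*1)*sqrt(C) = 4*sqrt(C))
(222 + a(106)) + 18955 = (222 + 4*sqrt(106)) + 18955 = 19177 + 4*sqrt(106)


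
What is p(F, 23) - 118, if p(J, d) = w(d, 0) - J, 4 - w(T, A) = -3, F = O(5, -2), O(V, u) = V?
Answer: -116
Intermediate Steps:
F = 5
w(T, A) = 7 (w(T, A) = 4 - 1*(-3) = 4 + 3 = 7)
p(J, d) = 7 - J
p(F, 23) - 118 = (7 - 1*5) - 118 = (7 - 5) - 118 = 2 - 118 = -116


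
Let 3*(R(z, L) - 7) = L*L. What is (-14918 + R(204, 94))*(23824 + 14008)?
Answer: -1358055304/3 ≈ -4.5269e+8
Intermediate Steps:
R(z, L) = 7 + L**2/3 (R(z, L) = 7 + (L*L)/3 = 7 + L**2/3)
(-14918 + R(204, 94))*(23824 + 14008) = (-14918 + (7 + (1/3)*94**2))*(23824 + 14008) = (-14918 + (7 + (1/3)*8836))*37832 = (-14918 + (7 + 8836/3))*37832 = (-14918 + 8857/3)*37832 = -35897/3*37832 = -1358055304/3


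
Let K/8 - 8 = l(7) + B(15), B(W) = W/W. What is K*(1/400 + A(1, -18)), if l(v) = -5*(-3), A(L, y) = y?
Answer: -86388/25 ≈ -3455.5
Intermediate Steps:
B(W) = 1
l(v) = 15
K = 192 (K = 64 + 8*(15 + 1) = 64 + 8*16 = 64 + 128 = 192)
K*(1/400 + A(1, -18)) = 192*(1/400 - 18) = 192*(-7199/400) = -86388/25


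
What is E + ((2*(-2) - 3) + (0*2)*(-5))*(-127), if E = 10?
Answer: 899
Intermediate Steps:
E + ((2*(-2) - 3) + (0*2)*(-5))*(-127) = 10 + ((2*(-2) - 3) + (0*2)*(-5))*(-127) = 10 + ((-4 - 3) + 0*(-5))*(-127) = 10 + (-7 + 0)*(-127) = 10 - 7*(-127) = 10 + 889 = 899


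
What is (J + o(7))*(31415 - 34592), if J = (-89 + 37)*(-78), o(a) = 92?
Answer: -13178196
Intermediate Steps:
J = 4056 (J = -52*(-78) = 4056)
(J + o(7))*(31415 - 34592) = (4056 + 92)*(31415 - 34592) = 4148*(-3177) = -13178196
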